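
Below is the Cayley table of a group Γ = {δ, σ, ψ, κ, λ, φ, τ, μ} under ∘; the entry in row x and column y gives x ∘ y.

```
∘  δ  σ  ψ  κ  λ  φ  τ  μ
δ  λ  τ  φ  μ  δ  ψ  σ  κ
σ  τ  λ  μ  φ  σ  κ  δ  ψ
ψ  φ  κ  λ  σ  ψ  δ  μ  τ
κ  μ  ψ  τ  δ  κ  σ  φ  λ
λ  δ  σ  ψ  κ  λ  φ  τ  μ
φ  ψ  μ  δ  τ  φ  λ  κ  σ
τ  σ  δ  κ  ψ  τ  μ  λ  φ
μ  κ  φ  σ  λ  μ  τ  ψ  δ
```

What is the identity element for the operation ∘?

The identity e satisfies e ∘ x = x for all x, so its row in the table reproduces the column headers.
Row λ reads: δ, σ, ψ, κ, λ, φ, τ, μ — exactly the header order. So λ is the identity.

λ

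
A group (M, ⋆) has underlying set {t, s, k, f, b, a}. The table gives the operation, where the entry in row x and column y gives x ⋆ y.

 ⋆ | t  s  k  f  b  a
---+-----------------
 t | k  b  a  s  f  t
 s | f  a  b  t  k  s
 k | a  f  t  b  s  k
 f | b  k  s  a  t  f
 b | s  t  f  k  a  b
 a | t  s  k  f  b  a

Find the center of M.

An element z is central iff its row equals its column in the table.
For f: f ⋆ k = s ≠ b = k ⋆ f, so f ∉ Z.
Checking each element this way leaves Z(M) = {a}.
(Structurally, M here is isomorphic to the symmetric group S_3.)

{a}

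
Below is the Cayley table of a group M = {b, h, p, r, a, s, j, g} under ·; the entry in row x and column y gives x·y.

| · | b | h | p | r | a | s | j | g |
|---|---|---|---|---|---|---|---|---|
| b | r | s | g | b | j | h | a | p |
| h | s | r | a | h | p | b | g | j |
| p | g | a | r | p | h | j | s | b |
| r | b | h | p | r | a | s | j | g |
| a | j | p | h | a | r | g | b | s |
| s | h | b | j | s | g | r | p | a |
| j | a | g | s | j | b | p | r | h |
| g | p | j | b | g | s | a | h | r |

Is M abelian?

Yes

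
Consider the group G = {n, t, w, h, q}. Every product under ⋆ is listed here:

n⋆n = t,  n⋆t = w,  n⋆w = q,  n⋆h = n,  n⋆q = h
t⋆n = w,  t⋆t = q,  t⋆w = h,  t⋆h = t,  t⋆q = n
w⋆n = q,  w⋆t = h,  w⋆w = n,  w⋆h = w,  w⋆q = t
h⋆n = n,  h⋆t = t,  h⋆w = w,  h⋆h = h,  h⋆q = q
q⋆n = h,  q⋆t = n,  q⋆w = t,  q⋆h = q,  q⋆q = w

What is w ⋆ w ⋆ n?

w ⋆ w = n
n ⋆ n = t

t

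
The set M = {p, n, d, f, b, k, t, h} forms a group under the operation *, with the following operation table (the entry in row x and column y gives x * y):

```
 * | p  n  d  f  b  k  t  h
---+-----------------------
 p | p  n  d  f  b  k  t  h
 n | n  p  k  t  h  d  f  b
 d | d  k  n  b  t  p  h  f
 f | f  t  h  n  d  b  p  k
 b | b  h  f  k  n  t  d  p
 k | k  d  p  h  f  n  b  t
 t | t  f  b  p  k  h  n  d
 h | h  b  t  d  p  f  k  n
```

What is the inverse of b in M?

h

First locate the identity: row p matches the header, so p is the identity.
Scan row b for p: b * h = p. Hence b^(-1) = h.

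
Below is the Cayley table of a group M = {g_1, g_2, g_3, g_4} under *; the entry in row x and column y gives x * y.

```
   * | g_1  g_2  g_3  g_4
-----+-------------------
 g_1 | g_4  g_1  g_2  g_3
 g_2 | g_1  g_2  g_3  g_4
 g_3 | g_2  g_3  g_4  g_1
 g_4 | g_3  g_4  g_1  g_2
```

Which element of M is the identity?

The identity e satisfies e * x = x for all x, so its row in the table reproduces the column headers.
Row g_2 reads: g_1, g_2, g_3, g_4 — exactly the header order. So g_2 is the identity.

g_2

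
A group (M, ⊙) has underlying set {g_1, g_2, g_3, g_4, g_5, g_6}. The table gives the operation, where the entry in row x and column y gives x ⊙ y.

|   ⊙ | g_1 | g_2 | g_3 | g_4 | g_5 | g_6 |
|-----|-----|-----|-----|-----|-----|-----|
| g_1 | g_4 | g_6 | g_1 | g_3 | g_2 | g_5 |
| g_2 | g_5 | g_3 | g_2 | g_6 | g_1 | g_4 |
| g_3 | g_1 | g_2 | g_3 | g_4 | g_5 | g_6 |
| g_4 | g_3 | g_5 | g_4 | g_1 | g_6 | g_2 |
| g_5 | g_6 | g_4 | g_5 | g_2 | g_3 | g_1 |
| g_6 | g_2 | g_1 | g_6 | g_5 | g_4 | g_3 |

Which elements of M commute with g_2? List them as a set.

Compare row g_2 with column g_2 entry by entry.
g_1 ⊙ g_2 = g_6 but g_2 ⊙ g_1 = g_5, so g_1 does not.
Collecting the elements that commute with g_2: C(g_2) = {g_2, g_3}.

{g_2, g_3}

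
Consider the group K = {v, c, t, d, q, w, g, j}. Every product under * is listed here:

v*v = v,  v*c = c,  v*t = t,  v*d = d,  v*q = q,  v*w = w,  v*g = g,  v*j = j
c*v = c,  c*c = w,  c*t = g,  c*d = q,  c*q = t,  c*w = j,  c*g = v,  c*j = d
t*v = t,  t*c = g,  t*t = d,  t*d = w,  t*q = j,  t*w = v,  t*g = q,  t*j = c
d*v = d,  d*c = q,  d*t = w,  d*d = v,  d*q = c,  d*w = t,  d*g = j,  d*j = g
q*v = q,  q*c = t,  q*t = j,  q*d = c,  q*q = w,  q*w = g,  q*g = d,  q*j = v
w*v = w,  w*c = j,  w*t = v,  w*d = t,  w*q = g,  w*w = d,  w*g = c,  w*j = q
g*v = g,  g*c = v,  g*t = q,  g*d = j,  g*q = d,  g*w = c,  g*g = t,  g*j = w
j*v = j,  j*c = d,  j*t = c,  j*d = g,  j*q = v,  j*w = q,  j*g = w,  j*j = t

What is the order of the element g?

The identity element is v (its row matches the header).
g^1 = g
g^2 = g * g = t
g^3 = t * g = q
g^4 = q * g = d
g^5 = d * g = j
g^6 = j * g = w
g^7 = w * g = c
g^8 = c * g = v
The first power of g equal to the identity is g^8, so ord(g) = 8.

8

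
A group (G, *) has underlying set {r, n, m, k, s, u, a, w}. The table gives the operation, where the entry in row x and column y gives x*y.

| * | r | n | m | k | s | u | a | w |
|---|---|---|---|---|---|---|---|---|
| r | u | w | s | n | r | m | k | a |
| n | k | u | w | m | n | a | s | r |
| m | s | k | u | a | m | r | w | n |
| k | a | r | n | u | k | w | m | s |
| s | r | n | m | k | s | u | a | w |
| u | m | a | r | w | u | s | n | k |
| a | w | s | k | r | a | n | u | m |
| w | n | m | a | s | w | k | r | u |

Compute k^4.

k^1 = k
k^2 = k*k = u
k^3 = u*k = w
k^4 = w*k = s

s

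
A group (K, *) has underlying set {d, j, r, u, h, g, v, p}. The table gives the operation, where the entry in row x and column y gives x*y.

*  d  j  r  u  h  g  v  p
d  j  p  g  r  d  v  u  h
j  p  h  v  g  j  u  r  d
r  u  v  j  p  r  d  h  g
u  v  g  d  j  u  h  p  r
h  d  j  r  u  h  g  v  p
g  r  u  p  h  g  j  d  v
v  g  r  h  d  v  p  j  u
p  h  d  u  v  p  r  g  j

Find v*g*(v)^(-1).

u

The identity is h. In row v, the entry h sits in column r, so v^(-1) = r.
v*g = p
p*r = u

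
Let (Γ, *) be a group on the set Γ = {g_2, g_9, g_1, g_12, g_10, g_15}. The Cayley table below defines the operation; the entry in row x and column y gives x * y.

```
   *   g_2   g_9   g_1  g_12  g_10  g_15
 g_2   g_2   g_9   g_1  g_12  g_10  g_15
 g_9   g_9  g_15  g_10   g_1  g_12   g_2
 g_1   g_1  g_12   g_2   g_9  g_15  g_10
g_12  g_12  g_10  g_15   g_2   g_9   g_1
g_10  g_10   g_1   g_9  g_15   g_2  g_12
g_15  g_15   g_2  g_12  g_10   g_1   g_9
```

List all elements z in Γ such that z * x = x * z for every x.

{g_2}

An element z is central iff its row equals its column in the table.
For g_12: g_12 * g_15 = g_1 ≠ g_10 = g_15 * g_12, so g_12 ∉ Z.
Checking each element this way leaves Z(Γ) = {g_2}.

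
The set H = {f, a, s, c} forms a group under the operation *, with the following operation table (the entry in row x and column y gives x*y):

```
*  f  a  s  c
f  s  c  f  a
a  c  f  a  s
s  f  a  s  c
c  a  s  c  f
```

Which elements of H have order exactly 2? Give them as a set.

{f}

Identity is s. Compute the order of each non-identity element by repeated multiplication:
  f: f → s  (order 2)
  a: a → f → c → s  (order 4)
  c: c → f → a → s  (order 4)
Elements of order 2: {f}.
(Structurally, H here is isomorphic to the cyclic group Z_4.)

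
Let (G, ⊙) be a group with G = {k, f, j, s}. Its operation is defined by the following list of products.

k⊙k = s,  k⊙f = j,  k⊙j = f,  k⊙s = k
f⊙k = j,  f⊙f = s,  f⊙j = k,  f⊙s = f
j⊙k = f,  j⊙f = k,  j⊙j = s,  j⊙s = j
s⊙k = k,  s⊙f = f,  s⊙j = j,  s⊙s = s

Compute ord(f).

2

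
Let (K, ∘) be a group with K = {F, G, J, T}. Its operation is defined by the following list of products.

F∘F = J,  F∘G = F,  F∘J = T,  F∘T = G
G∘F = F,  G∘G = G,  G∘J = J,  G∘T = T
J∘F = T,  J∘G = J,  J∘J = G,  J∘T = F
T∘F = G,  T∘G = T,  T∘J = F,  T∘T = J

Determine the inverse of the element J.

J

First locate the identity: row G matches the header, so G is the identity.
Scan row J for G: J ∘ J = G. Hence J^(-1) = J.
(Structurally, K here is isomorphic to the cyclic group Z_4.)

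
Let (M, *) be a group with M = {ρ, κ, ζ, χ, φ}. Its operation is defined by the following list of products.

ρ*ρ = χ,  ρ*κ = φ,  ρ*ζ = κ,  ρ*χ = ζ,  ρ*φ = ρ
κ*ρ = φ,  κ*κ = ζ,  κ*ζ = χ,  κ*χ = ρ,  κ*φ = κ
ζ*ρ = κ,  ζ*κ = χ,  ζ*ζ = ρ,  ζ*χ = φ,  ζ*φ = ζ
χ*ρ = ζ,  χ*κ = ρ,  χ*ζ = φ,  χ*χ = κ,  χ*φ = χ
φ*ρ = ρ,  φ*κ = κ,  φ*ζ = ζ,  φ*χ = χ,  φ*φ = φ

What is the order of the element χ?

The identity element is φ (its row matches the header).
χ^1 = χ
χ^2 = χ*χ = κ
χ^3 = κ*χ = ρ
χ^4 = ρ*χ = ζ
χ^5 = ζ*χ = φ
The first power of χ equal to the identity is χ^5, so ord(χ) = 5.

5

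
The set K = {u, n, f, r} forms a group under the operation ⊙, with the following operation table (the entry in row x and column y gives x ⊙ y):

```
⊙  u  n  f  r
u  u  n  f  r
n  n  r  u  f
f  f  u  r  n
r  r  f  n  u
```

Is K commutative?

Check whether the table is symmetric across its main diagonal.
Every entry (row x, col y) equals the entry (row y, col x), so K is abelian.

Yes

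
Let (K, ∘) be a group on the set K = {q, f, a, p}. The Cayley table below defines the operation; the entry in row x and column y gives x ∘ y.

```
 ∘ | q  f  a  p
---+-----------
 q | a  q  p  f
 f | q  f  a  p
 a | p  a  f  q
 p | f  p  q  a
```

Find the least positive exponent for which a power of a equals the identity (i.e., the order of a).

The identity element is f (its row matches the header).
a^1 = a
a^2 = a ∘ a = f
The first power of a equal to the identity is a^2, so ord(a) = 2.

2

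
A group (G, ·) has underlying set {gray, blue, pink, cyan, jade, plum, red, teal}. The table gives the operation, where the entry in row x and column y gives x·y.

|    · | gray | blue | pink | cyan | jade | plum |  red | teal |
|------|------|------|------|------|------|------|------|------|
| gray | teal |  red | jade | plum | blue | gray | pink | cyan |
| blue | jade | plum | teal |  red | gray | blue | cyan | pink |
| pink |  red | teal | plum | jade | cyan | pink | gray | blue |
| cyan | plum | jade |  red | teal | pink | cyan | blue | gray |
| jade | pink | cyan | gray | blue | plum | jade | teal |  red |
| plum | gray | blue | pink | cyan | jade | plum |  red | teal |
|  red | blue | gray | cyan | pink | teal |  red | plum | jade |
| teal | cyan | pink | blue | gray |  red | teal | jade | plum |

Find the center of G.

An element z is central iff its row equals its column in the table.
For pink: pink·cyan = jade ≠ red = cyan·pink, so pink ∉ Z.
Checking each element this way leaves Z(G) = {plum, teal}.

{plum, teal}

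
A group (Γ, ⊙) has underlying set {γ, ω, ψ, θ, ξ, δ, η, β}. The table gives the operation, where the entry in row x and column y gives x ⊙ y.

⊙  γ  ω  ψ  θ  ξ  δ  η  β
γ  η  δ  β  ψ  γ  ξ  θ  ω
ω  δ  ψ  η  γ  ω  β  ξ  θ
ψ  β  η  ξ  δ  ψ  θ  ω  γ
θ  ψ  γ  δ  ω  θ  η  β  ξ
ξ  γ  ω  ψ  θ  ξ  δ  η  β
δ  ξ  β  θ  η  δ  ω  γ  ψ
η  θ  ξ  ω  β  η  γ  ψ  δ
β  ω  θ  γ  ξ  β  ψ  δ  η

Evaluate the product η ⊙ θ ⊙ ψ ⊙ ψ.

β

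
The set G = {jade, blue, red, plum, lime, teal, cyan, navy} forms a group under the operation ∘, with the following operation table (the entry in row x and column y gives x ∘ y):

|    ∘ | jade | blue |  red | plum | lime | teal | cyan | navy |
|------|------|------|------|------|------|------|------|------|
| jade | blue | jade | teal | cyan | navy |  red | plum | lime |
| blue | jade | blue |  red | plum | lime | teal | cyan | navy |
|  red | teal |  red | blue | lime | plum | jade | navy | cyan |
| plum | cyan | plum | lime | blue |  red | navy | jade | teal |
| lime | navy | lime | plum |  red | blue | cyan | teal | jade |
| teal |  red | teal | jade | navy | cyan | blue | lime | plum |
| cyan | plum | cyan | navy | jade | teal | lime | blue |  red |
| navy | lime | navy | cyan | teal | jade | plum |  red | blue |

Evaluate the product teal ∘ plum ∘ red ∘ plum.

jade

teal ∘ plum = navy
navy ∘ red = cyan
cyan ∘ plum = jade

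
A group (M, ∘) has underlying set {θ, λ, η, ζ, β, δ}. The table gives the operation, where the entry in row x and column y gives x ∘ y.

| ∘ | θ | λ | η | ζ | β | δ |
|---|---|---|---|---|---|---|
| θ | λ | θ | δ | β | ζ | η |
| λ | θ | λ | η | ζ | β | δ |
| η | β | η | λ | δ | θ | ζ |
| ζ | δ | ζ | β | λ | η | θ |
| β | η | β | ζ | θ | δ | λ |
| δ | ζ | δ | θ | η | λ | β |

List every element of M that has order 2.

{ζ, η, θ}

Identity is λ. Compute the order of each non-identity element by repeated multiplication:
  θ: θ → λ  (order 2)
  η: η → λ  (order 2)
  ζ: ζ → λ  (order 2)
  β: β → δ → λ  (order 3)
  δ: δ → β → λ  (order 3)
Elements of order 2: {ζ, η, θ}.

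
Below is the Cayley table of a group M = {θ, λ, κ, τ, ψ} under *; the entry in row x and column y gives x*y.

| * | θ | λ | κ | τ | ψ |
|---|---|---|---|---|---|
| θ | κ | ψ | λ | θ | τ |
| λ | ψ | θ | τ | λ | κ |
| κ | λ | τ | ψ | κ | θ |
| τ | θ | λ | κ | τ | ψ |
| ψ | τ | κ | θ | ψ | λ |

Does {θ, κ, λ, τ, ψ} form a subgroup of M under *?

Yes

{θ, κ, λ, τ, ψ} contains the identity τ.
Checking products: every product of two elements of {θ, κ, λ, τ, ψ} (read from the table) lies in {θ, κ, λ, τ, ψ}, so the set is closed.
In a finite group, a nonempty closed subset is a subgroup. So {θ, κ, λ, τ, ψ} ≤ M.
(Structurally, M here is isomorphic to the cyclic group Z_5.)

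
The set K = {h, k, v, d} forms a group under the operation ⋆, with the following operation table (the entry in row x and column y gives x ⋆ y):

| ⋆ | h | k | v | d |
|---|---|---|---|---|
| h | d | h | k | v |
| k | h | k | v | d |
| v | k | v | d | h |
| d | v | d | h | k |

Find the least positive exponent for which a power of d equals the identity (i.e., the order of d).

The identity element is k (its row matches the header).
d^1 = d
d^2 = d ⋆ d = k
The first power of d equal to the identity is d^2, so ord(d) = 2.

2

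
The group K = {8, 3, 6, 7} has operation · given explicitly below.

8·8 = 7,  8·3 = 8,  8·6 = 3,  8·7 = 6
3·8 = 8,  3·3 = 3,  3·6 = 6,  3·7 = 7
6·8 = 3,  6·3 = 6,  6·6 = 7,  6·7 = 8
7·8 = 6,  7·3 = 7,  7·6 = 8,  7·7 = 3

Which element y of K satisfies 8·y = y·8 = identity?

6

First locate the identity: row 3 matches the header, so 3 is the identity.
Scan row 8 for 3: 8·6 = 3. Hence 8^(-1) = 6.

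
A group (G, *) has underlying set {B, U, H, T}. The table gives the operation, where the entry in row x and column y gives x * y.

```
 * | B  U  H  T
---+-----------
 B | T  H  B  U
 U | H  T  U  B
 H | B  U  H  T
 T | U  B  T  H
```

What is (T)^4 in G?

H

T^1 = T
T^2 = T * T = H
T^3 = H * T = T
T^4 = T * T = H
(Structurally, G here is isomorphic to the cyclic group Z_4.)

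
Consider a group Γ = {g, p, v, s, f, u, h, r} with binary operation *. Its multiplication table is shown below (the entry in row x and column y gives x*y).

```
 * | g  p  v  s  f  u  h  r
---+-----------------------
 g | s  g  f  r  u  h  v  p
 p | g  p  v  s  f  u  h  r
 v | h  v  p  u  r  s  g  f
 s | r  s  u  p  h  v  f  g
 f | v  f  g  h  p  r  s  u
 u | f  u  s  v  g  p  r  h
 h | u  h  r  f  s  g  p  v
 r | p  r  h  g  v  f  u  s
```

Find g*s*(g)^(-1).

The identity is p. In row g, the entry p sits in column r, so g^(-1) = r.
g*s = r
r*r = s

s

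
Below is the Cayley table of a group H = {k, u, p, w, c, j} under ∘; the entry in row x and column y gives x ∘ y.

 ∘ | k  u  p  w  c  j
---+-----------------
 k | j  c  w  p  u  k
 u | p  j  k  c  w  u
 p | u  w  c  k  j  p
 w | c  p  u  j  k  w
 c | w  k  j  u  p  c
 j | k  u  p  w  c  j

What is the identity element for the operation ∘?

The identity e satisfies e ∘ x = x for all x, so its row in the table reproduces the column headers.
Row j reads: k, u, p, w, c, j — exactly the header order. So j is the identity.
(Structurally, H here is isomorphic to the symmetric group S_3.)

j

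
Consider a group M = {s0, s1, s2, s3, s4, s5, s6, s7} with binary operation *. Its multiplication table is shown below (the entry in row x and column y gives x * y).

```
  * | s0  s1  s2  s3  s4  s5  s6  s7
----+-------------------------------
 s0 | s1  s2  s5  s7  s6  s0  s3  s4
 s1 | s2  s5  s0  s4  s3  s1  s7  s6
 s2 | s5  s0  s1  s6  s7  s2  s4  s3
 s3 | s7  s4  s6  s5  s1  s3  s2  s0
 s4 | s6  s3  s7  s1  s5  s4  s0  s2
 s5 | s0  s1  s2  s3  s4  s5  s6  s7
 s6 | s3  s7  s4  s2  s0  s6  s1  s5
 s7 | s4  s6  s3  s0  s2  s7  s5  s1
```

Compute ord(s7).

4

The identity element is s5 (its row matches the header).
s7^1 = s7
s7^2 = s7 * s7 = s1
s7^3 = s1 * s7 = s6
s7^4 = s6 * s7 = s5
The first power of s7 equal to the identity is s7^4, so ord(s7) = 4.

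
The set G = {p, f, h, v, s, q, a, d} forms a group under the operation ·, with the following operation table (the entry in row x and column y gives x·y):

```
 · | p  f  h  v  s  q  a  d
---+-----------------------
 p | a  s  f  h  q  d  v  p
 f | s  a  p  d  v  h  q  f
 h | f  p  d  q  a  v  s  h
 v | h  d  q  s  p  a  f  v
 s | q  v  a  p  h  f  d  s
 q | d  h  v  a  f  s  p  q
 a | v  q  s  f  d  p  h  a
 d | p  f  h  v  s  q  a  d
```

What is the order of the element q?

The identity element is d (its row matches the header).
q^1 = q
q^2 = q·q = s
q^3 = s·q = f
q^4 = f·q = h
q^5 = h·q = v
q^6 = v·q = a
q^7 = a·q = p
q^8 = p·q = d
The first power of q equal to the identity is q^8, so ord(q) = 8.

8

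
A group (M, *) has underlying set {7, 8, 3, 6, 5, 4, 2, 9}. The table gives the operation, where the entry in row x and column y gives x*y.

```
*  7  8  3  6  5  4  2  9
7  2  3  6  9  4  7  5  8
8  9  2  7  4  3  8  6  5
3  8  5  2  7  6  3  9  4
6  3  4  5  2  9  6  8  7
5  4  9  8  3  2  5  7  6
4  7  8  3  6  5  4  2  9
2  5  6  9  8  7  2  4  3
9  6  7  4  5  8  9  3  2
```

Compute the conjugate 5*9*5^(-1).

3

The identity is 4. In row 5, the entry 4 sits in column 7, so 5^(-1) = 7.
5*9 = 6
6*7 = 3
(Structurally, M here is isomorphic to the quaternion group Q_8.)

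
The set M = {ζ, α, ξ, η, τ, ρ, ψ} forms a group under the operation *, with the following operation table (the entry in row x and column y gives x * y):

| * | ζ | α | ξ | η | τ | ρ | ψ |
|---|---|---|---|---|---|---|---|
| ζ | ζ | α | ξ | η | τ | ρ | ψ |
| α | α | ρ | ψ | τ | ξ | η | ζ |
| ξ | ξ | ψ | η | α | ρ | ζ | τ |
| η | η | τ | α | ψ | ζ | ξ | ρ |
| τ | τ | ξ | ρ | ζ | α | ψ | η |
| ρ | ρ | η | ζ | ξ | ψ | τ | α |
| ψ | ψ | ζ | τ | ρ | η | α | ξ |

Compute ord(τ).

The identity element is ζ (its row matches the header).
τ^1 = τ
τ^2 = τ * τ = α
τ^3 = α * τ = ξ
τ^4 = ξ * τ = ρ
τ^5 = ρ * τ = ψ
τ^6 = ψ * τ = η
τ^7 = η * τ = ζ
The first power of τ equal to the identity is τ^7, so ord(τ) = 7.

7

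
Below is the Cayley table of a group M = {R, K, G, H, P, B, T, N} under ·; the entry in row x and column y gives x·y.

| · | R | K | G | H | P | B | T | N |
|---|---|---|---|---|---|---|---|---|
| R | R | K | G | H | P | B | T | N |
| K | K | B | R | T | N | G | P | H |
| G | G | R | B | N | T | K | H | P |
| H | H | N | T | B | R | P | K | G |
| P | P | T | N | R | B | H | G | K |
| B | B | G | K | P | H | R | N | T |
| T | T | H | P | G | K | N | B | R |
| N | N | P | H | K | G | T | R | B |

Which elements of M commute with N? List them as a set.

{B, N, R, T}

Compare row N with column N entry by entry.
B·N = T = N·B, so B commutes with N.
K·N = H but N·K = P, so K does not.
Collecting the elements that commute with N: C(N) = {B, N, R, T}.
(Structurally, M here is isomorphic to the quaternion group Q_8.)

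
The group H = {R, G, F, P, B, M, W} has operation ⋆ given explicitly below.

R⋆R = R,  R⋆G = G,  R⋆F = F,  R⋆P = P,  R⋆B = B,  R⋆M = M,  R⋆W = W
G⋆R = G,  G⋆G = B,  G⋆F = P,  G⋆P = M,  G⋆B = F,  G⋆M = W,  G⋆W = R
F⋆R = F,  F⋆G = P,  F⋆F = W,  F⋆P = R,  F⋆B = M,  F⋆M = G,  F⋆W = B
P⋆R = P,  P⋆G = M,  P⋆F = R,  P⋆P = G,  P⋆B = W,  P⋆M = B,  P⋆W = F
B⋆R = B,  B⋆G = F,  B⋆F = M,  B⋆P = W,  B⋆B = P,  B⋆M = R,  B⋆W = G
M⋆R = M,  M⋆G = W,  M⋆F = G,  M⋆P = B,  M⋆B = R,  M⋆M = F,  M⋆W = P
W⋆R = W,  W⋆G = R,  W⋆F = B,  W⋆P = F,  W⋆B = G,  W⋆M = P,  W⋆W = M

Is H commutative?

Yes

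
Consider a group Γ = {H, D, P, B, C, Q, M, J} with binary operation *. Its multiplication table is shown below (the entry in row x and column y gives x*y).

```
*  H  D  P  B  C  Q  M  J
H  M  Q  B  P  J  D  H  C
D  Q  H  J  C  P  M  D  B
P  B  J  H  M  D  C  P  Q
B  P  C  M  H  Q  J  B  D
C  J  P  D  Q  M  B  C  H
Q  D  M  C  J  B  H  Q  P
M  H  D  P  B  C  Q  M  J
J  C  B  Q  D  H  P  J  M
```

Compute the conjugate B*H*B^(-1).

The identity is M. In row B, the entry M sits in column P, so B^(-1) = P.
B*H = P
P*P = H

H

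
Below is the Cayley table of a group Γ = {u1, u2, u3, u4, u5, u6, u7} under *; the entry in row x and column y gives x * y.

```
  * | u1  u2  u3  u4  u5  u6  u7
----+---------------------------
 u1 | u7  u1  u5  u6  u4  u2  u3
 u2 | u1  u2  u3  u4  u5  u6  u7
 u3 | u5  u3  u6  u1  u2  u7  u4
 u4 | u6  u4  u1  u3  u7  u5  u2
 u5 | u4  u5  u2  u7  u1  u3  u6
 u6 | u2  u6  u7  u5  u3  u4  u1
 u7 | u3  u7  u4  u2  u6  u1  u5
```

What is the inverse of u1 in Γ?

u6

First locate the identity: row u2 matches the header, so u2 is the identity.
Scan row u1 for u2: u1 * u6 = u2. Hence u1^(-1) = u6.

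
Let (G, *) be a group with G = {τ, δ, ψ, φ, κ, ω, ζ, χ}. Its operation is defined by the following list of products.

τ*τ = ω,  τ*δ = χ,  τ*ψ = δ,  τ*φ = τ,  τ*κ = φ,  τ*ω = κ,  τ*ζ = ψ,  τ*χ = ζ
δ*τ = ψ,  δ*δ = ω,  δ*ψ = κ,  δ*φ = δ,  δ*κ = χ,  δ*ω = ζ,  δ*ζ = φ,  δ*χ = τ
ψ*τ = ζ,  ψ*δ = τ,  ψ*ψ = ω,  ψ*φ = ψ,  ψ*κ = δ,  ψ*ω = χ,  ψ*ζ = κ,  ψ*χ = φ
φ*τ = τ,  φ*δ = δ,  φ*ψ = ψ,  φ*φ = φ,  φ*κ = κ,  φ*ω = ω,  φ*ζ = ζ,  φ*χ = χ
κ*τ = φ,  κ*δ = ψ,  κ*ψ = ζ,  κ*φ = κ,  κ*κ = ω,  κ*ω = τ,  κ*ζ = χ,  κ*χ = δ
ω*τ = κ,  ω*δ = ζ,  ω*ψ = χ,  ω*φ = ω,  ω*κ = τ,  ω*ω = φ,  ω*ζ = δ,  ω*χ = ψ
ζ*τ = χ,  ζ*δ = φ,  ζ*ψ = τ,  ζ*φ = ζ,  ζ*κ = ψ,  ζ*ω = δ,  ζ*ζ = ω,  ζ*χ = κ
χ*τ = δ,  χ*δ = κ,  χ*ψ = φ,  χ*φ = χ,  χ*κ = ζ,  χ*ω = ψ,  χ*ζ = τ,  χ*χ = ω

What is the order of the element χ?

4

The identity element is φ (its row matches the header).
χ^1 = χ
χ^2 = χ*χ = ω
χ^3 = ω*χ = ψ
χ^4 = ψ*χ = φ
The first power of χ equal to the identity is χ^4, so ord(χ) = 4.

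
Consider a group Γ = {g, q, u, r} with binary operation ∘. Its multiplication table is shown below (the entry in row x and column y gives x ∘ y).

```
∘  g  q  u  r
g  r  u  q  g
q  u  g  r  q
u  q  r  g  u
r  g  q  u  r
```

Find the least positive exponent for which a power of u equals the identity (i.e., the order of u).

4

The identity element is r (its row matches the header).
u^1 = u
u^2 = u ∘ u = g
u^3 = g ∘ u = q
u^4 = q ∘ u = r
The first power of u equal to the identity is u^4, so ord(u) = 4.
(Structurally, Γ here is isomorphic to the cyclic group Z_4.)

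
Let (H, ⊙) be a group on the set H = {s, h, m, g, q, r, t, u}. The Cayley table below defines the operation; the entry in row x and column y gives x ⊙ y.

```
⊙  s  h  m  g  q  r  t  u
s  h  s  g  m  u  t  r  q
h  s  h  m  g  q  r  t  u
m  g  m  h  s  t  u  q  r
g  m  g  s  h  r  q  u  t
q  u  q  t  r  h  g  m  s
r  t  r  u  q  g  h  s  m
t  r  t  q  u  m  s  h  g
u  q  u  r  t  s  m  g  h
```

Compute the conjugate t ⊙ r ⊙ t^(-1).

The identity is h. In row t, the entry h sits in column t, so t^(-1) = t.
t ⊙ r = s
s ⊙ t = r

r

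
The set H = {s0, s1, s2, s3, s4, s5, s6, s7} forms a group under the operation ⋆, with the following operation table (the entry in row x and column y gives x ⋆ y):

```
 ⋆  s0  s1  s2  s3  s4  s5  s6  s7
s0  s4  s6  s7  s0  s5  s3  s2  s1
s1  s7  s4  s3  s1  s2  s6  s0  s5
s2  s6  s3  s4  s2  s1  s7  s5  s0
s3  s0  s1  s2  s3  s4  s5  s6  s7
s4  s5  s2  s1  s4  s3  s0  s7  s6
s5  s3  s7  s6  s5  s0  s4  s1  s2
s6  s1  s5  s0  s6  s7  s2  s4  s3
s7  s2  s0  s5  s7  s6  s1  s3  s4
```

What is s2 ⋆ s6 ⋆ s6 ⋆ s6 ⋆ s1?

s6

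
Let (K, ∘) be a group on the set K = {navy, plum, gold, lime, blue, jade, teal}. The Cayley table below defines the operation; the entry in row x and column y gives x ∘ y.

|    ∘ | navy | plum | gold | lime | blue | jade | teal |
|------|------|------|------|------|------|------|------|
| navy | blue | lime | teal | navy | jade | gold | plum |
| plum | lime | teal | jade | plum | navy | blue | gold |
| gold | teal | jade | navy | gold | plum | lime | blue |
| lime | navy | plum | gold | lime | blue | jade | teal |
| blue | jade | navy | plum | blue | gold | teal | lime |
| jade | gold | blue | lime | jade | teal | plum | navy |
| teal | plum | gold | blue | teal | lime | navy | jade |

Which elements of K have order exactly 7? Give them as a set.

{blue, gold, jade, navy, plum, teal}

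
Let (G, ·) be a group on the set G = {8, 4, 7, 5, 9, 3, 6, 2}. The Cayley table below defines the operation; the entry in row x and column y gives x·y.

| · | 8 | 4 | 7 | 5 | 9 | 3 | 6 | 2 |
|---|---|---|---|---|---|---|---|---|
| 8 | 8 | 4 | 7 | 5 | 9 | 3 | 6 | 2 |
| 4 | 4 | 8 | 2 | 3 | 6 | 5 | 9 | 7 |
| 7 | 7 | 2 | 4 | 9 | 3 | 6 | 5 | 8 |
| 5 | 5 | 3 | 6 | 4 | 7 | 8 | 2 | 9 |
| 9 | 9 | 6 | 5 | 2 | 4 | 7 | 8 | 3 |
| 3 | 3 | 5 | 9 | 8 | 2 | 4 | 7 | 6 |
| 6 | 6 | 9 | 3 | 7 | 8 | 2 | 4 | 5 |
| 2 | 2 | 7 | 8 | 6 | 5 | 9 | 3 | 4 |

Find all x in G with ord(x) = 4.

{2, 3, 5, 6, 7, 9}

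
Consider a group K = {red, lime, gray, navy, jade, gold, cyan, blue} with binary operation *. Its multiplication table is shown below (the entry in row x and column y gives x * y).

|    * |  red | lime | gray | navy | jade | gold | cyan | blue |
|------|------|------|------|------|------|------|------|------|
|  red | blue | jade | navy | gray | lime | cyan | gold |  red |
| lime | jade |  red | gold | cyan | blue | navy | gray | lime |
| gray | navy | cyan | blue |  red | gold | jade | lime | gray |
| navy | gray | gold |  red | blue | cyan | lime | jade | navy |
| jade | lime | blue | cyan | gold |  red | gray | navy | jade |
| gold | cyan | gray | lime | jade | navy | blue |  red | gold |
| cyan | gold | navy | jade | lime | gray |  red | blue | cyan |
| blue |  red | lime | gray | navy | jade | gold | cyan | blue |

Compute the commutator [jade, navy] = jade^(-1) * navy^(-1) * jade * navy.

Identity is blue; from the table jade^(-1) = lime and navy^(-1) = navy.
lime * navy = cyan
cyan * jade = gray
gray * navy = red

red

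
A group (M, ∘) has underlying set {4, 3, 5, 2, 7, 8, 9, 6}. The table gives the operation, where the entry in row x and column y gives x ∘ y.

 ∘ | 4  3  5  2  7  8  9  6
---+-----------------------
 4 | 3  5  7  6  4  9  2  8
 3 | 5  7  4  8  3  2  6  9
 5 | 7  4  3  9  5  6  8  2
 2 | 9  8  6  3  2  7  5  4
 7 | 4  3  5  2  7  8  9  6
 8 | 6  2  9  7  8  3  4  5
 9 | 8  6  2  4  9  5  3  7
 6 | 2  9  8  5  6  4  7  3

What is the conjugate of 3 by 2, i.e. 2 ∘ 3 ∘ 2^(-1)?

The identity is 7. In row 2, the entry 7 sits in column 8, so 2^(-1) = 8.
2 ∘ 3 = 8
8 ∘ 8 = 3

3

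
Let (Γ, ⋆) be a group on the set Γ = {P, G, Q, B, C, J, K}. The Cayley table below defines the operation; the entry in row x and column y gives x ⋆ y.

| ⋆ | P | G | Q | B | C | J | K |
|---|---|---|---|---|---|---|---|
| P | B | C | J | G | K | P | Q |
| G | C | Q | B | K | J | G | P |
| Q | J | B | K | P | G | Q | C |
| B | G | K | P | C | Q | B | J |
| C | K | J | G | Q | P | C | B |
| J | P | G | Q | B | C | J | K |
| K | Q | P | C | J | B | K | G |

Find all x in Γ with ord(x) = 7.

Identity is J. Compute the order of each non-identity element by repeated multiplication:
  P: P → B → G → C → K → Q → J  (order 7)
  G: G → Q → B → K → P → C → J  (order 7)
  Q: Q → K → C → G → B → P → J  (order 7)
  B: B → C → Q → P → G → K → J  (order 7)
  C: C → P → K → B → Q → G → J  (order 7)
  K: K → G → P → Q → C → B → J  (order 7)
Elements of order 7: {B, C, G, K, P, Q}.
(Structurally, Γ here is isomorphic to the cyclic group Z_7.)

{B, C, G, K, P, Q}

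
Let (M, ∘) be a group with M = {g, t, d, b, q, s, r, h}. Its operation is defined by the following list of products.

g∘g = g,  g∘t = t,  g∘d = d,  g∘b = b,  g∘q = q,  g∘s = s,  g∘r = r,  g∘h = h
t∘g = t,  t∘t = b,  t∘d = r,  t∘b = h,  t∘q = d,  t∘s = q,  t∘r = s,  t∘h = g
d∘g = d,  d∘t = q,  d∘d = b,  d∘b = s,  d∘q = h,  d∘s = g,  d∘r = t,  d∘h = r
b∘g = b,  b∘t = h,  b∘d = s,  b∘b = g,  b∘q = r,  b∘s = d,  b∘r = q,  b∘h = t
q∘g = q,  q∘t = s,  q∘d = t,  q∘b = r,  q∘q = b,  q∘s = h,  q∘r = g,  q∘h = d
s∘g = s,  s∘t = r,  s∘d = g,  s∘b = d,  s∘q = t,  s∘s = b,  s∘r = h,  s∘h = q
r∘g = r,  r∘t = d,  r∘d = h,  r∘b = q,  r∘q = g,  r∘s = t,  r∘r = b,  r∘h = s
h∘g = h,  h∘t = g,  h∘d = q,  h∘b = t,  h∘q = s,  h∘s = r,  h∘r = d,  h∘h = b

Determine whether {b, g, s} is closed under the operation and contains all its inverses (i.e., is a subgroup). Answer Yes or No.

No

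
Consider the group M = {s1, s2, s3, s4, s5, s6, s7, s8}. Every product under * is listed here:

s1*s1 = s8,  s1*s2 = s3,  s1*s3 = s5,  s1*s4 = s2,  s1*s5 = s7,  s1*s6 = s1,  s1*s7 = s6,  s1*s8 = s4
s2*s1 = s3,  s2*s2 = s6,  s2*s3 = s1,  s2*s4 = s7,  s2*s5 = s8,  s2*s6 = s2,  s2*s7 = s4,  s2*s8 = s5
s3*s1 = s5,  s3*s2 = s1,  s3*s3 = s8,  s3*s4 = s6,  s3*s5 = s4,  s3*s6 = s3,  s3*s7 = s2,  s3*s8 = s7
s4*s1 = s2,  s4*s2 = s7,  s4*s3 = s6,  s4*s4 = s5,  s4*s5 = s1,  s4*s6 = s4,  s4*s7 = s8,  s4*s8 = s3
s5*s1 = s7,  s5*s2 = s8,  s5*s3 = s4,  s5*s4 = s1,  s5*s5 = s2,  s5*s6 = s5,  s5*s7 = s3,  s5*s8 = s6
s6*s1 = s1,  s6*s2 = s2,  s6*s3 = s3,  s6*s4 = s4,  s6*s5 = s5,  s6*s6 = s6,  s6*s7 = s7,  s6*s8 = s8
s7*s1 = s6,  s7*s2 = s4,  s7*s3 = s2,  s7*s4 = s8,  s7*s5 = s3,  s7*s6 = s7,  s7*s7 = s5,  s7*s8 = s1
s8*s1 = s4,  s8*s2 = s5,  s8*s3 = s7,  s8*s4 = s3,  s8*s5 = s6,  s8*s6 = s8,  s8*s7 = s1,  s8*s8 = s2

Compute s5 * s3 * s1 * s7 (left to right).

s4

s5 * s3 = s4
s4 * s1 = s2
s2 * s7 = s4
(Structurally, M here is isomorphic to the cyclic group Z_8.)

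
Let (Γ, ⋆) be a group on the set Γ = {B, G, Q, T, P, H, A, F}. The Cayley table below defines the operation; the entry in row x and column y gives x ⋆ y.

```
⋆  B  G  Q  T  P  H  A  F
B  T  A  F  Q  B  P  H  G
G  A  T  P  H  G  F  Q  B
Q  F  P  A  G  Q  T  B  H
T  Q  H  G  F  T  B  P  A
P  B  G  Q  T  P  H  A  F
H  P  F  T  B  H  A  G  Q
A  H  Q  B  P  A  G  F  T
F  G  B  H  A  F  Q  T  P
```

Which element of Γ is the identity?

The identity e satisfies e ⋆ x = x for all x, so its row in the table reproduces the column headers.
Row P reads: B, G, Q, T, P, H, A, F — exactly the header order. So P is the identity.

P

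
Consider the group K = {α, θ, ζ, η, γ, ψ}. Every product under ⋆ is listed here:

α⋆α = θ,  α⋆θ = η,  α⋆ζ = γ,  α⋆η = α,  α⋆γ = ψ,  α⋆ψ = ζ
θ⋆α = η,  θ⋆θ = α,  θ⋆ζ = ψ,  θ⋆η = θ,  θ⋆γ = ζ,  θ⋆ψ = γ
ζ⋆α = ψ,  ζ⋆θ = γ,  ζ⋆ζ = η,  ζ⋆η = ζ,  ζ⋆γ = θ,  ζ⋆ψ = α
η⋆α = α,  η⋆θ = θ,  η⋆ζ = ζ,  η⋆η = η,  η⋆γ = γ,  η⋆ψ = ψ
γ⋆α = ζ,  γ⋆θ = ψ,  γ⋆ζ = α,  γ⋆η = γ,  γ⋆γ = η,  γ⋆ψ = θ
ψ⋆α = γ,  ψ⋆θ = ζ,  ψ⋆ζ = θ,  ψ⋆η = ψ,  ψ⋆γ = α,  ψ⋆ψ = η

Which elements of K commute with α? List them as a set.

Compare row α with column α entry by entry.
θ ⋆ α = η = α ⋆ θ, so θ commutes with α.
γ ⋆ α = ζ but α ⋆ γ = ψ, so γ does not.
Collecting the elements that commute with α: C(α) = {α, η, θ}.
(Structurally, K here is isomorphic to the symmetric group S_3.)

{α, η, θ}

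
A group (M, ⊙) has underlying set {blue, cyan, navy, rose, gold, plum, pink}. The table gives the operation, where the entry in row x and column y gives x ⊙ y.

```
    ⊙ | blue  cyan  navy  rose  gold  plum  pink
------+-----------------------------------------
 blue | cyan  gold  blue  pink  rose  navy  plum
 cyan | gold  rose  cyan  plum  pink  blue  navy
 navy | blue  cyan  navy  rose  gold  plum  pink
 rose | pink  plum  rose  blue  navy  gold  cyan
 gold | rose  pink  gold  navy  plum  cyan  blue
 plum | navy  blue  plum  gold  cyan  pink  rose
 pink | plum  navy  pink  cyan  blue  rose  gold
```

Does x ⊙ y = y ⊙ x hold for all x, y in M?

Check whether the table is symmetric across its main diagonal.
Every entry (row x, col y) equals the entry (row y, col x), so M is abelian.

Yes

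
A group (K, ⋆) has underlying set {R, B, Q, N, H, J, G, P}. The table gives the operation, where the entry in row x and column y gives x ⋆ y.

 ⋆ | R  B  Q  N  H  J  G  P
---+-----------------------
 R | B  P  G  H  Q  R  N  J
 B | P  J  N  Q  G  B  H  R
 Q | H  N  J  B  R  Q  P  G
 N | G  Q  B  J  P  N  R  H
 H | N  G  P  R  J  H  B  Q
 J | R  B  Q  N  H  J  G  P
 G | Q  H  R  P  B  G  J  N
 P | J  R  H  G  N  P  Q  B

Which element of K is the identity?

The identity e satisfies e ⋆ x = x for all x, so its row in the table reproduces the column headers.
Row J reads: R, B, Q, N, H, J, G, P — exactly the header order. So J is the identity.

J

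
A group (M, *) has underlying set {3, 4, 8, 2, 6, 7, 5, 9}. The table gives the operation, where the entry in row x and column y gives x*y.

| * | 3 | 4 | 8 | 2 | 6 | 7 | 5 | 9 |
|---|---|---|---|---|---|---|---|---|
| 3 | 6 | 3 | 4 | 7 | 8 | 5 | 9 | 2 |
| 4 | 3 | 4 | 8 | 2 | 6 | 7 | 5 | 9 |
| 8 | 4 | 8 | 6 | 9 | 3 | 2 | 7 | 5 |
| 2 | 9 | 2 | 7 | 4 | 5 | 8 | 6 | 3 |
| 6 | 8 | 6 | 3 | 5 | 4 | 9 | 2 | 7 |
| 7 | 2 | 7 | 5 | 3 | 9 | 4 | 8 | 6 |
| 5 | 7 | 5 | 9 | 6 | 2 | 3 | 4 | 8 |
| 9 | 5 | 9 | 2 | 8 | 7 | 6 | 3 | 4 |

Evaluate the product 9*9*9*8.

9*9 = 4
4*9 = 9
9*8 = 2

2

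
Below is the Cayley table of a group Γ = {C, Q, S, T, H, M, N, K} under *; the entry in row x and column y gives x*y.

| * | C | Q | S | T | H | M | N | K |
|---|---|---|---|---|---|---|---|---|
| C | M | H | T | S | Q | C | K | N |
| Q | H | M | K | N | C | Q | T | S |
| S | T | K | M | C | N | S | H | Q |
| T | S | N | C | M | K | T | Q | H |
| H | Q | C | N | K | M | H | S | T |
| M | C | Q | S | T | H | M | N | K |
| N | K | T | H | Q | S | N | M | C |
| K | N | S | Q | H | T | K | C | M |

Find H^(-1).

H

First locate the identity: row M matches the header, so M is the identity.
Scan row H for M: H*H = M. Hence H^(-1) = H.
(Structurally, Γ here is isomorphic to the elementary abelian group (Z_2)^3.)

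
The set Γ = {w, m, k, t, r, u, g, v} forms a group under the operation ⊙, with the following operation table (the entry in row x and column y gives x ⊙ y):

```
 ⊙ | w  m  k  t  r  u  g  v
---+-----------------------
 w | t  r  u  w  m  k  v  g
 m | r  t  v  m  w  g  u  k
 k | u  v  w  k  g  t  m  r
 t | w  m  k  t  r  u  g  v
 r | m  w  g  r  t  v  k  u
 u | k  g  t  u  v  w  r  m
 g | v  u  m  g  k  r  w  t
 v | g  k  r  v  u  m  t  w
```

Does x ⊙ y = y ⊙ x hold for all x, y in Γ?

Check whether the table is symmetric across its main diagonal.
Every entry (row x, col y) equals the entry (row y, col x), so Γ is abelian.

Yes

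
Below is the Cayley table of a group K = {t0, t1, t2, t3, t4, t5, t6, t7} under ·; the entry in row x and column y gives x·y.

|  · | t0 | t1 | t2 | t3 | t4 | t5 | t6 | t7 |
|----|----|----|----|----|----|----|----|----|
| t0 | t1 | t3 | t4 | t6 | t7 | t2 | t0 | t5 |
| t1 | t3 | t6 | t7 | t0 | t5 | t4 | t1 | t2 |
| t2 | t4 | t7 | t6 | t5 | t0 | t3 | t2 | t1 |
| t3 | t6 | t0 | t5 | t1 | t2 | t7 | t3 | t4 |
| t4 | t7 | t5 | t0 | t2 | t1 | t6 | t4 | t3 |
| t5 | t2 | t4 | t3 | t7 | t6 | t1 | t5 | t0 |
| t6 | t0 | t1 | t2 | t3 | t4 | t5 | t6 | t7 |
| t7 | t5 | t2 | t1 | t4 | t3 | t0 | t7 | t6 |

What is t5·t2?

Read row t5, column t2: t5·t2 = t3.

t3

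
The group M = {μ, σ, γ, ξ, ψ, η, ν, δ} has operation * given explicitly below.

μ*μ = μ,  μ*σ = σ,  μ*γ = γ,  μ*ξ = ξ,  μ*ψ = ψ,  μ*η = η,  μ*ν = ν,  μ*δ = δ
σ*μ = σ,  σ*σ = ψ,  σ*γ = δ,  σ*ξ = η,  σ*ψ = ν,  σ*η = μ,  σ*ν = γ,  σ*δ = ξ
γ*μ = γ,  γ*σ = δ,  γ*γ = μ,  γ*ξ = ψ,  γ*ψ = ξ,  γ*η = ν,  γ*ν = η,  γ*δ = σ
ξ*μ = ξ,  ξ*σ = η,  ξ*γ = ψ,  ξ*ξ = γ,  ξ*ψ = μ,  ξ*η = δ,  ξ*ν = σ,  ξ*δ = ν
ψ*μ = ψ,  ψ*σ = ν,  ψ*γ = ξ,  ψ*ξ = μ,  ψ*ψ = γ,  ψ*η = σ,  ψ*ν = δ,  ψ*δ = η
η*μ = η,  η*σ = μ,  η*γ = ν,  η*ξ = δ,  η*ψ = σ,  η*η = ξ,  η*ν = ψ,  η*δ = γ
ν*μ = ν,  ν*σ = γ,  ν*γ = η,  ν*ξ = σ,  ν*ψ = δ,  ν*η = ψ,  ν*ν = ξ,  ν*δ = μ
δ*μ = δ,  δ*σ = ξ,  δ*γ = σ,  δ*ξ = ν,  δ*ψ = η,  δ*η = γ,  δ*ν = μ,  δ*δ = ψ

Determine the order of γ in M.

The identity element is μ (its row matches the header).
γ^1 = γ
γ^2 = γ * γ = μ
The first power of γ equal to the identity is γ^2, so ord(γ) = 2.

2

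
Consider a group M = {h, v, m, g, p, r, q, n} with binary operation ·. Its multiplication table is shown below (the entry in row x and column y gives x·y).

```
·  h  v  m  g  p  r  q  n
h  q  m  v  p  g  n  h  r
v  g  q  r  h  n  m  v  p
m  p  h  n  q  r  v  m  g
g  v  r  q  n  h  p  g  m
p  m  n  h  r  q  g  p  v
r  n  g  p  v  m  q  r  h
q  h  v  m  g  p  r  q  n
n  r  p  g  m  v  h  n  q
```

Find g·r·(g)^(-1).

The identity is q. In row g, the entry q sits in column m, so g^(-1) = m.
g·r = p
p·m = h

h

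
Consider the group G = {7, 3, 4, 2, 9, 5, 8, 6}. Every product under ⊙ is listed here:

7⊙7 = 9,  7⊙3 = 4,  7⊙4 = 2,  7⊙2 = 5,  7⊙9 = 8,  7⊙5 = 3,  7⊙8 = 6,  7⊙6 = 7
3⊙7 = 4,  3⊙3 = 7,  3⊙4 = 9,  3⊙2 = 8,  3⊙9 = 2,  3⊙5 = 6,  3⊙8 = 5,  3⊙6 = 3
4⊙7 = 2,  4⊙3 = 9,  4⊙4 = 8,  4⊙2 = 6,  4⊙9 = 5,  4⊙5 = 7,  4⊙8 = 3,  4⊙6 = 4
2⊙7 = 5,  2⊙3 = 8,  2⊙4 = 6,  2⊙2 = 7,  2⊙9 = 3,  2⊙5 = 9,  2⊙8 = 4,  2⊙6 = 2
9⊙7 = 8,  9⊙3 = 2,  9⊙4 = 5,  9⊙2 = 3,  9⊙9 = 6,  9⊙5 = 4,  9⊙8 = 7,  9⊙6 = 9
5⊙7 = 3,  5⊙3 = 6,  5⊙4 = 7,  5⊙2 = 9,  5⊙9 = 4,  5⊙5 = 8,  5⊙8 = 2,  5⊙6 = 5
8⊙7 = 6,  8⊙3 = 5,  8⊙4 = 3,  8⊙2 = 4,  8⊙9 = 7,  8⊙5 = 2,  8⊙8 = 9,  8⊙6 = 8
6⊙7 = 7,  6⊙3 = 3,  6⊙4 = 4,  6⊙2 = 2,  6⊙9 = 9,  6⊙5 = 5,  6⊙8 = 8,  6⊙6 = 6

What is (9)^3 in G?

9

9^1 = 9
9^2 = 9 ⊙ 9 = 6
9^3 = 6 ⊙ 9 = 9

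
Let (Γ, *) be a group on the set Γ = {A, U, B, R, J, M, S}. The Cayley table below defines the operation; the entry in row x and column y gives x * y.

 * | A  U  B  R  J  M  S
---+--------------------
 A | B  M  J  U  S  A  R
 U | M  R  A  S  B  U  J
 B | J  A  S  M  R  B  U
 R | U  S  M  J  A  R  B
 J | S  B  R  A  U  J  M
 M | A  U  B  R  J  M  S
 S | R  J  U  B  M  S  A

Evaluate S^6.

S^1 = S
S^2 = S * S = A
S^3 = A * S = R
S^4 = R * S = B
S^5 = B * S = U
S^6 = U * S = J

J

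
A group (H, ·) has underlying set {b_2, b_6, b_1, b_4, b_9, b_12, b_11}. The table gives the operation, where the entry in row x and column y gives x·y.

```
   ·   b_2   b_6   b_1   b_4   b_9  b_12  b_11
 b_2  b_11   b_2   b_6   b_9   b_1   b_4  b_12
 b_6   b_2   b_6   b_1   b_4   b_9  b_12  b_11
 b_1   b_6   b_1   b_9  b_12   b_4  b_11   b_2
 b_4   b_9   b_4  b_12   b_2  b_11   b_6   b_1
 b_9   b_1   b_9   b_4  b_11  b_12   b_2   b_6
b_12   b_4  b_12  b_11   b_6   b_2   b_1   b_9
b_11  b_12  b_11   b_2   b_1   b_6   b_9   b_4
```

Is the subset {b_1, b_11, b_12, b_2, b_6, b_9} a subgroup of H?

b_2·b_12 = b_4, which is not in {b_1, b_11, b_12, b_2, b_6, b_9}.
The subset is not closed under ·, so it is not a subgroup.

No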